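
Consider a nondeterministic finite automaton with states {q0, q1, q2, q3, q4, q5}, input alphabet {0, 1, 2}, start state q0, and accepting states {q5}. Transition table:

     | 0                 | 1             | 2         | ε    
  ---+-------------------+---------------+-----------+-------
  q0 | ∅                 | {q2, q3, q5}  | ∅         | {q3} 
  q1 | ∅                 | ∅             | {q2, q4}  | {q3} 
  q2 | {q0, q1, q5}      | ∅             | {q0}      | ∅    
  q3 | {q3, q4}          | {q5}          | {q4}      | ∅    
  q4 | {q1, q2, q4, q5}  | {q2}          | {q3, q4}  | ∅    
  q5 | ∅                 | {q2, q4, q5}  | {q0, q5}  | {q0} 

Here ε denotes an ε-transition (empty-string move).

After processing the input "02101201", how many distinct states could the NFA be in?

5

Start: ε-closure({q0}) = {q0, q3}.
Read '0': q0→∅, q3→{q3, q4}; now {q3, q4}.
Read '2': q3→{q4}, q4→{q3, q4}; now {q3, q4}.
Read '1': q3→{q5}, q4→{q2}; union {q2, q5}; ε-closure = {q0, q2, q3, q5}.
Read '0': q0→∅, q2→{q0, q1, q5}, q3→{q3, q4}, q5→∅; now {q0, q1, q3, q4, q5}.
Read '1': q0→{q2, q3, q5}, q1→∅, q3→{q5}, q4→{q2}, q5→{q2, q4, q5}; union {q2, q3, q4, q5}; ε-closure = {q0, q2, q3, q4, q5}.
Read '2': q0→∅, q2→{q0}, q3→{q4}, q4→{q3, q4}, q5→{q0, q5}; now {q0, q3, q4, q5}.
Read '0': q0→∅, q3→{q3, q4}, q4→{q1, q2, q4, q5}, q5→∅; union {q1, q2, q3, q4, q5}; ε-closure = {q0, q1, q2, q3, q4, q5}.
Read '1': q0→{q2, q3, q5}, q1→∅, q2→∅, q3→{q5}, q4→{q2}, q5→{q2, q4, q5}; union {q2, q3, q4, q5}; ε-closure = {q0, q2, q3, q4, q5}.
That set has 5 states.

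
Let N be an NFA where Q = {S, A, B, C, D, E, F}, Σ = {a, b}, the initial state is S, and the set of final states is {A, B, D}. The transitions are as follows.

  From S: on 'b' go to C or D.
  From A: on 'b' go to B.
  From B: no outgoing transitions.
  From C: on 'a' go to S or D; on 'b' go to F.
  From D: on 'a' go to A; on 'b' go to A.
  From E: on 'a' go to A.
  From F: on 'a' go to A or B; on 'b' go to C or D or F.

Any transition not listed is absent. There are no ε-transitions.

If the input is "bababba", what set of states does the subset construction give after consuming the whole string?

{A, B}

Start in {S}.
Read 'b': S→{C, D}; now {C, D}.
Read 'a': C→{S, D}, D→{A}; now {S, A, D}.
Read 'b': S→{C, D}, A→{B}, D→{A}; now {A, B, C, D}.
Read 'a': A→∅, B→∅, C→{S, D}, D→{A}; now {S, A, D}.
Read 'b': S→{C, D}, A→{B}, D→{A}; now {A, B, C, D}.
Read 'b': A→{B}, B→∅, C→{F}, D→{A}; now {A, B, F}.
Read 'a': A→∅, B→∅, F→{A, B}; now {A, B}.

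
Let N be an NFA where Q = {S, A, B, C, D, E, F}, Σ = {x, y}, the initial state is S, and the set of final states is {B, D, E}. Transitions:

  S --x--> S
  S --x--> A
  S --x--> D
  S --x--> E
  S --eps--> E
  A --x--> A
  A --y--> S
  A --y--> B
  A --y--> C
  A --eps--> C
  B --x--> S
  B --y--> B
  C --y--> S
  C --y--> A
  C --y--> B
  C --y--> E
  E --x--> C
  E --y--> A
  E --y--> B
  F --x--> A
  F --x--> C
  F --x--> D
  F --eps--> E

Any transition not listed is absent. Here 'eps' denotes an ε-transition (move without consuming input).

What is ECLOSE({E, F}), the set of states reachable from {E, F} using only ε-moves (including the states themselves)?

{E, F}

Begin with {E, F}.
No ε-moves leave this set, so the closure equals the set itself.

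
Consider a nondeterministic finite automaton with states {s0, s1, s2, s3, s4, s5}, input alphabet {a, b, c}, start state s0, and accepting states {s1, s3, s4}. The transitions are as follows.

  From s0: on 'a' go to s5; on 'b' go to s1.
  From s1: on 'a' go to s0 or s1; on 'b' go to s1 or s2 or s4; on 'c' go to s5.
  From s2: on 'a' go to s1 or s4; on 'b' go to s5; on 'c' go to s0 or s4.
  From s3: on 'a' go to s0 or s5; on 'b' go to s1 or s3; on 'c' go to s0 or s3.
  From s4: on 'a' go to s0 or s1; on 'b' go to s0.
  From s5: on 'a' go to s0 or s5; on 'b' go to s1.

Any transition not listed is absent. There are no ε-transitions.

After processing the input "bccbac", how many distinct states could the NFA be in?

0

Start in {s0}.
Read 'b': {s0} → {s1}.
Read 'c': {s1} → {s5}.
Read 'c': {s5} → ∅.
The set is empty and remains empty for the remaining 3 symbols.
That set has 0 states.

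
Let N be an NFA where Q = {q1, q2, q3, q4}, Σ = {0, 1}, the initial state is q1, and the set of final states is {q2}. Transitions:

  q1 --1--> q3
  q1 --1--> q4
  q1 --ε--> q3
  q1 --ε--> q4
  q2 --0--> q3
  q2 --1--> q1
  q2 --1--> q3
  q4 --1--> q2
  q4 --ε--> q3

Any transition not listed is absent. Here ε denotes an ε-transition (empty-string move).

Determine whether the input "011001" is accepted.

No

Start: ε-closure({q1}) = {q1, q3, q4}.
Read '0': {q1, q3, q4} → ∅.
The set is empty and remains empty for the remaining 5 symbols.
The final set ∅ contains no accepting state.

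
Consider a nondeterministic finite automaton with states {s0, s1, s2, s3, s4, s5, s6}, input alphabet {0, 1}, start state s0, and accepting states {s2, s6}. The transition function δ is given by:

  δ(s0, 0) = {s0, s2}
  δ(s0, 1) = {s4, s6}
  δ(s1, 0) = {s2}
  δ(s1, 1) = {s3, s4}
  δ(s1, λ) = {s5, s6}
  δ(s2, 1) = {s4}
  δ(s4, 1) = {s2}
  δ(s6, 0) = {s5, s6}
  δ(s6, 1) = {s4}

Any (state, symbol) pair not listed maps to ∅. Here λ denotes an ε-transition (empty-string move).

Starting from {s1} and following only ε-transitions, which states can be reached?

Begin with {s1}.
ε-move s1 → s5; add s5.
ε-move s1 → s6; add s6.

{s1, s5, s6}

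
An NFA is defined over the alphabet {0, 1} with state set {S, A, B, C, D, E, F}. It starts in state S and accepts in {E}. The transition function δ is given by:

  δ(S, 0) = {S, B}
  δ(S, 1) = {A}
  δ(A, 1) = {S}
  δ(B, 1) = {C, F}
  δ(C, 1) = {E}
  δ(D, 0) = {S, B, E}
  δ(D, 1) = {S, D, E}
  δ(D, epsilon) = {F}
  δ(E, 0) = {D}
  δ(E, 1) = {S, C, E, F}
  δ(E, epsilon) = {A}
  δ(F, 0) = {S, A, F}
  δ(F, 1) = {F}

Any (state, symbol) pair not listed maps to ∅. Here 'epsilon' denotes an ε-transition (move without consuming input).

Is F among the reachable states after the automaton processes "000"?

Start in {S}.
Read '0': {S} → {S, B}.
Read '0': {S, B} → {S, B}.
Read '0': {S, B} → {S, B}.
State F is not in {S, B}.

No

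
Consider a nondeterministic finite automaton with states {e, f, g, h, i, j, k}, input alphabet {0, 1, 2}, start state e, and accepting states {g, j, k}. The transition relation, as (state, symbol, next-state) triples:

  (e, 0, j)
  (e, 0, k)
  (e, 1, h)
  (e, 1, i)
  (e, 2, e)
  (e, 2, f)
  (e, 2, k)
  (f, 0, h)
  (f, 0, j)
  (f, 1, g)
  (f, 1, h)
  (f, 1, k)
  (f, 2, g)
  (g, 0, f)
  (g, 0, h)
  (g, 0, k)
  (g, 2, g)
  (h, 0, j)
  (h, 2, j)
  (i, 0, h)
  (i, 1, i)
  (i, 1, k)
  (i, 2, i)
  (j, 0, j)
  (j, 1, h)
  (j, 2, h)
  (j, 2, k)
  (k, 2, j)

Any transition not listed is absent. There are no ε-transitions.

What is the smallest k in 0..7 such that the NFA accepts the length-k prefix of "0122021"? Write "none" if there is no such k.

Start in {e}.
Read '0': {e} → {j, k}.
None of the earlier sets intersect F, but {j, k} does.

1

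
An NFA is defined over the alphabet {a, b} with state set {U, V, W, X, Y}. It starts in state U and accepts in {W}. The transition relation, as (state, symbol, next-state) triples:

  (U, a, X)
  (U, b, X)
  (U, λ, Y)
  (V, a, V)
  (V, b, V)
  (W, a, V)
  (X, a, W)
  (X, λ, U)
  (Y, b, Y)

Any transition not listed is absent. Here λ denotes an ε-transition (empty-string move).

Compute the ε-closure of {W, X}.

{U, W, X, Y}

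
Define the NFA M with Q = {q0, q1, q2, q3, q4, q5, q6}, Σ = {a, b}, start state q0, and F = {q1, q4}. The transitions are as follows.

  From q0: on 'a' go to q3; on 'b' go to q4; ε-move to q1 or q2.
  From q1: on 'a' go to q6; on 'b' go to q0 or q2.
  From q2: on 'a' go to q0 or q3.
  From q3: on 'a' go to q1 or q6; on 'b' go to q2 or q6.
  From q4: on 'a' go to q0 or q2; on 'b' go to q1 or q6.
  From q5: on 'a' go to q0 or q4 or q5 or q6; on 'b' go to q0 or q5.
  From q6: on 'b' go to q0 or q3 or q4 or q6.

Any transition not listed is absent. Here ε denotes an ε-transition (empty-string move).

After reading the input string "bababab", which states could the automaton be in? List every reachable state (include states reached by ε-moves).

{q0, q1, q2, q3, q4, q6}

Start: ε-closure({q0}) = {q0, q1, q2}.
Read 'b': q0→{q4}, q1→{q0, q2}, q2→∅; union {q0, q2, q4}; ε-closure = {q0, q1, q2, q4}.
Read 'a': q0→{q3}, q1→{q6}, q2→{q0, q3}, q4→{q0, q2}; union {q0, q2, q3, q6}; ε-closure = {q0, q1, q2, q3, q6}.
Read 'b': q0→{q4}, q1→{q0, q2}, q2→∅, q3→{q2, q6}, q6→{q0, q3, q4, q6}; union {q0, q2, q3, q4, q6}; ε-closure = {q0, q1, q2, q3, q4, q6}.
Read 'a': q0→{q3}, q1→{q6}, q2→{q0, q3}, q3→{q1, q6}, q4→{q0, q2}, q6→∅; now {q0, q1, q2, q3, q6}.
Read 'b': q0→{q4}, q1→{q0, q2}, q2→∅, q3→{q2, q6}, q6→{q0, q3, q4, q6}; union {q0, q2, q3, q4, q6}; ε-closure = {q0, q1, q2, q3, q4, q6}.
Read 'a': q0→{q3}, q1→{q6}, q2→{q0, q3}, q3→{q1, q6}, q4→{q0, q2}, q6→∅; now {q0, q1, q2, q3, q6}.
Read 'b': q0→{q4}, q1→{q0, q2}, q2→∅, q3→{q2, q6}, q6→{q0, q3, q4, q6}; union {q0, q2, q3, q4, q6}; ε-closure = {q0, q1, q2, q3, q4, q6}.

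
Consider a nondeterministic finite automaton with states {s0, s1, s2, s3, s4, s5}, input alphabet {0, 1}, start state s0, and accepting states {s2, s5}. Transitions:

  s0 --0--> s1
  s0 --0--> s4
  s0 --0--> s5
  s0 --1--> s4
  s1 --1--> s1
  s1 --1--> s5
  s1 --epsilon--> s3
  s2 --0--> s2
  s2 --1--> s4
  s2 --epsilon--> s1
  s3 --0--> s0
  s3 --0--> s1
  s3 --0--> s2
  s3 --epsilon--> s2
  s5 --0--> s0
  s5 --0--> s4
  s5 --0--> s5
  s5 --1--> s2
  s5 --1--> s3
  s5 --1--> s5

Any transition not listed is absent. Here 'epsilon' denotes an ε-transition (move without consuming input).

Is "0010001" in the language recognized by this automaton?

Yes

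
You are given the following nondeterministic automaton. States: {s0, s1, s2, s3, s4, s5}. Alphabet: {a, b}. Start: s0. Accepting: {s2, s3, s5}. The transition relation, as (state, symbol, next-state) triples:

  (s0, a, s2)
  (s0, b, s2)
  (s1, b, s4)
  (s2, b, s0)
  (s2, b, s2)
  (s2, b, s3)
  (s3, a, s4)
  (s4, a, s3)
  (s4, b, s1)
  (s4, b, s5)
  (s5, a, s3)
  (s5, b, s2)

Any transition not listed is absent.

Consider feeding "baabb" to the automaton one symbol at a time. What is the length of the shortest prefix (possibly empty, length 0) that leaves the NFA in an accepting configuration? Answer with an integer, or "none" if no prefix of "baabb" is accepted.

Start in {s0}.
Read 'b': s0→{s2}; now {s2}.
None of the earlier sets intersect F, but {s2} does.

1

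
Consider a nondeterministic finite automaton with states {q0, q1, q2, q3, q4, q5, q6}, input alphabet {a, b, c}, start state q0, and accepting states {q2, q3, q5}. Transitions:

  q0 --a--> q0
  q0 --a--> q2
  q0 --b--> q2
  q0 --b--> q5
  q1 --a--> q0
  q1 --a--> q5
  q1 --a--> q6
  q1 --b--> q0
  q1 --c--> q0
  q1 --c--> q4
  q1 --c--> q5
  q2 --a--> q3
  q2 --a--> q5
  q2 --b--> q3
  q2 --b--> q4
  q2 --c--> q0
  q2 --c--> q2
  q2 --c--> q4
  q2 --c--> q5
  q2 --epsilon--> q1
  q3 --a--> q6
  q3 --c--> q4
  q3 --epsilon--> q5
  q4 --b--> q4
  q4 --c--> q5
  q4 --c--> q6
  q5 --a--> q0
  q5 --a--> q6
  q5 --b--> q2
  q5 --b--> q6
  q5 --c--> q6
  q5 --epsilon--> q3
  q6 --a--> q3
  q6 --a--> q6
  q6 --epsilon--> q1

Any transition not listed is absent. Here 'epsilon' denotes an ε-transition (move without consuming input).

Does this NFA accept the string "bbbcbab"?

Start in {q0}.
Read 'b': q0→{q2, q5}; union {q2, q5}; ε-closure = {q1, q2, q3, q5}.
Read 'b': q1→{q0}, q2→{q3, q4}, q3→∅, q5→{q2, q6}; union {q0, q2, q3, q4, q6}; ε-closure = {q0, q1, q2, q3, q4, q5, q6}.
Read 'b': q0→{q2, q5}, q1→{q0}, q2→{q3, q4}, q3→∅, q4→{q4}, q5→{q2, q6}, q6→∅; union {q0, q2, q3, q4, q5, q6}; ε-closure = {q0, q1, q2, q3, q4, q5, q6}.
Read 'c': q0→∅, q1→{q0, q4, q5}, q2→{q0, q2, q4, q5}, q3→{q4}, q4→{q5, q6}, q5→{q6}, q6→∅; union {q0, q2, q4, q5, q6}; ε-closure = {q0, q1, q2, q3, q4, q5, q6}.
Read 'b': q0→{q2, q5}, q1→{q0}, q2→{q3, q4}, q3→∅, q4→{q4}, q5→{q2, q6}, q6→∅; union {q0, q2, q3, q4, q5, q6}; ε-closure = {q0, q1, q2, q3, q4, q5, q6}.
Read 'a': q0→{q0, q2}, q1→{q0, q5, q6}, q2→{q3, q5}, q3→{q6}, q4→∅, q5→{q0, q6}, q6→{q3, q6}; union {q0, q2, q3, q5, q6}; ε-closure = {q0, q1, q2, q3, q5, q6}.
Read 'b': q0→{q2, q5}, q1→{q0}, q2→{q3, q4}, q3→∅, q5→{q2, q6}, q6→∅; union {q0, q2, q3, q4, q5, q6}; ε-closure = {q0, q1, q2, q3, q4, q5, q6}.
The final set {q0, q1, q2, q3, q4, q5, q6} contains the accepting states q2, q3, q5.

Yes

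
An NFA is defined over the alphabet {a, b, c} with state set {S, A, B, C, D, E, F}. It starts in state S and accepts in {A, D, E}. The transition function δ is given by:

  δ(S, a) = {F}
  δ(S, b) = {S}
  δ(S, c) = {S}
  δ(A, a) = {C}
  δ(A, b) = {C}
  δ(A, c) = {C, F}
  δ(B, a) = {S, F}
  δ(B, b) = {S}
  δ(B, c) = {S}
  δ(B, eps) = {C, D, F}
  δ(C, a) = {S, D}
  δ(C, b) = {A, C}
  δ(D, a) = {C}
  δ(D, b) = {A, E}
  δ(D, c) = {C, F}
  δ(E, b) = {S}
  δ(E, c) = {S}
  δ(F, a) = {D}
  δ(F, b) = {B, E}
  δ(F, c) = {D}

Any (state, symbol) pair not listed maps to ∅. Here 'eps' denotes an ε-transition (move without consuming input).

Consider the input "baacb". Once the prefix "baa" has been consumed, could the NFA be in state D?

Start in {S}.
Read 'b': {S} → {S}.
Read 'a': {S} → {F}.
Read 'a': {F} → {D}.
State D is in {D}.

Yes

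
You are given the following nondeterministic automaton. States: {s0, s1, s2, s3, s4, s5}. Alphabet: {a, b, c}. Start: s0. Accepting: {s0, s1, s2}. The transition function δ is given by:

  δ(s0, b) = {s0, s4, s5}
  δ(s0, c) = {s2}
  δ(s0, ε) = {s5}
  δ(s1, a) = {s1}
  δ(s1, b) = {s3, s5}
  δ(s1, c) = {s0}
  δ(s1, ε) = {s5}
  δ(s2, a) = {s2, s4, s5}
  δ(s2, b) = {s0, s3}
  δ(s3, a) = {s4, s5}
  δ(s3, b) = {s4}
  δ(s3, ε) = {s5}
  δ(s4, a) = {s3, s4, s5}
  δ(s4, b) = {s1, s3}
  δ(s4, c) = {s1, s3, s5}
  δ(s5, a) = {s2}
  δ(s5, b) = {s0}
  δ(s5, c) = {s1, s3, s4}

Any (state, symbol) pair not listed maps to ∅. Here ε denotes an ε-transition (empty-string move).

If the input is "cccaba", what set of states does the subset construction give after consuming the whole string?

Start: ε-closure({s0}) = {s0, s5}.
Read 'c': s0→{s2}, s5→{s1, s3, s4}; union {s1, s2, s3, s4}; ε-closure = {s1, s2, s3, s4, s5}.
Read 'c': s1→{s0}, s2→∅, s3→∅, s4→{s1, s3, s5}, s5→{s1, s3, s4}; now {s0, s1, s3, s4, s5}.
Read 'c': s0→{s2}, s1→{s0}, s3→∅, s4→{s1, s3, s5}, s5→{s1, s3, s4}; now {s0, s1, s2, s3, s4, s5}.
Read 'a': s0→∅, s1→{s1}, s2→{s2, s4, s5}, s3→{s4, s5}, s4→{s3, s4, s5}, s5→{s2}; now {s1, s2, s3, s4, s5}.
Read 'b': s1→{s3, s5}, s2→{s0, s3}, s3→{s4}, s4→{s1, s3}, s5→{s0}; now {s0, s1, s3, s4, s5}.
Read 'a': s0→∅, s1→{s1}, s3→{s4, s5}, s4→{s3, s4, s5}, s5→{s2}; now {s1, s2, s3, s4, s5}.

{s1, s2, s3, s4, s5}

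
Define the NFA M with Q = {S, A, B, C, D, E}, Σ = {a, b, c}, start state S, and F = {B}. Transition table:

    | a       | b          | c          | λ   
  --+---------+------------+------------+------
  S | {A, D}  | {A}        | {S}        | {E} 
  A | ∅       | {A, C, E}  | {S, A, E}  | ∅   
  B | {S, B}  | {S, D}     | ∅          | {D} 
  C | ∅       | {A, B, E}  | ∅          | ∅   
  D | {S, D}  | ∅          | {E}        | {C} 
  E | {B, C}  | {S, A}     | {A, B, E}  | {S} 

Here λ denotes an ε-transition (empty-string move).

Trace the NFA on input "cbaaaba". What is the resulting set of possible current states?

Start: ε-closure({S}) = {S, E}.
Read 'c': {S, E} → {S, A, B, C, D, E}.
Read 'b': {S, A, B, C, D, E} → {S, A, B, C, D, E}.
Read 'a': {S, A, B, C, D, E} → {S, A, B, C, D, E}.
Read 'a': {S, A, B, C, D, E} → {S, A, B, C, D, E}.
Read 'a': {S, A, B, C, D, E} → {S, A, B, C, D, E}.
Read 'b': {S, A, B, C, D, E} → {S, A, B, C, D, E}.
Read 'a': {S, A, B, C, D, E} → {S, A, B, C, D, E}.

{S, A, B, C, D, E}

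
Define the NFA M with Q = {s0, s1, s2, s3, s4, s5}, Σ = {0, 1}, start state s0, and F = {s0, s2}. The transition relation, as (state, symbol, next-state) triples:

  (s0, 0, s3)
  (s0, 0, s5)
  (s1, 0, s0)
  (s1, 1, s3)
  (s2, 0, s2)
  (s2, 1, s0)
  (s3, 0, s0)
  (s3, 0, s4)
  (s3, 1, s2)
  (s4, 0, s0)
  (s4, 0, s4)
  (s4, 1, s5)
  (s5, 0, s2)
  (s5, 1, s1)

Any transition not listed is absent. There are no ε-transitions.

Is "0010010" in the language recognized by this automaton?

Start in {s0}.
Read '0': {s0} → {s3, s5}.
Read '0': {s3, s5} → {s0, s2, s4}.
Read '1': {s0, s2, s4} → {s0, s5}.
Read '0': {s0, s5} → {s2, s3, s5}.
Read '0': {s2, s3, s5} → {s0, s2, s4}.
Read '1': {s0, s2, s4} → {s0, s5}.
Read '0': {s0, s5} → {s2, s3, s5}.
The final set {s2, s3, s5} contains the accepting state s2.

Yes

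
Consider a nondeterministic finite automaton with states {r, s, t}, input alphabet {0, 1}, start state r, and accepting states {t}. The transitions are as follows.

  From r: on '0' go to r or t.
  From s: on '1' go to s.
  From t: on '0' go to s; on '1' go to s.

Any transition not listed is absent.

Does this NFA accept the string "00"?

Start in {r}.
Read '0': {r} → {r, t}.
Read '0': {r, t} → {r, s, t}.
The final set {r, s, t} contains the accepting state t.

Yes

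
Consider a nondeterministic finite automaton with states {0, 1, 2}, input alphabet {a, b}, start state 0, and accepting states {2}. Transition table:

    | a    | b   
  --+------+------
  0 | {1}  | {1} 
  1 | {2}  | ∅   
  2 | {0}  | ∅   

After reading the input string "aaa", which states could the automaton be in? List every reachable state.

{0}

Start in {0}.
Read 'a': 0→{1}; now {1}.
Read 'a': 1→{2}; now {2}.
Read 'a': 2→{0}; now {0}.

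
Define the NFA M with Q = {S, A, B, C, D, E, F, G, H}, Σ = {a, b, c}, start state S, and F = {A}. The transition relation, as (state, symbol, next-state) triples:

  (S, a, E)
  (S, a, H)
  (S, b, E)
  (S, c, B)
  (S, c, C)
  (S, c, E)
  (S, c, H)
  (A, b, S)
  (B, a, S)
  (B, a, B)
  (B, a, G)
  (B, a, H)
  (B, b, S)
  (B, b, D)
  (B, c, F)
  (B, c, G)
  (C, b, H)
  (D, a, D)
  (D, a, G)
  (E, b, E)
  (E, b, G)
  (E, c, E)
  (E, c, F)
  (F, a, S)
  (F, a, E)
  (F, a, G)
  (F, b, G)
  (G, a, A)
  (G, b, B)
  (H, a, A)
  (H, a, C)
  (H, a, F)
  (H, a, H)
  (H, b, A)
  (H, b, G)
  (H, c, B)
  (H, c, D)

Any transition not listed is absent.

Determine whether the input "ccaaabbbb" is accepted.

No

Start in {S}.
Read 'c': S→{B, C, E, H}; now {B, C, E, H}.
Read 'c': B→{F, G}, C→∅, E→{E, F}, H→{B, D}; now {B, D, E, F, G}.
Read 'a': B→{S, B, G, H}, D→{D, G}, E→∅, F→{S, E, G}, G→{A}; now {S, A, B, D, E, G, H}.
Read 'a': S→{E, H}, A→∅, B→{S, B, G, H}, D→{D, G}, E→∅, G→{A}, H→{A, C, F, H}; now {S, A, B, C, D, E, F, G, H}.
Read 'a': S→{E, H}, A→∅, B→{S, B, G, H}, C→∅, D→{D, G}, E→∅, F→{S, E, G}, G→{A}, H→{A, C, F, H}; now {S, A, B, C, D, E, F, G, H}.
Read 'b': S→{E}, A→{S}, B→{S, D}, C→{H}, D→∅, E→{E, G}, F→{G}, G→{B}, H→{A, G}; now {S, A, B, D, E, G, H}.
Read 'b': S→{E}, A→{S}, B→{S, D}, D→∅, E→{E, G}, G→{B}, H→{A, G}; now {S, A, B, D, E, G}.
Read 'b': S→{E}, A→{S}, B→{S, D}, D→∅, E→{E, G}, G→{B}; now {S, B, D, E, G}.
Read 'b': S→{E}, B→{S, D}, D→∅, E→{E, G}, G→{B}; now {S, B, D, E, G}.
The final set {S, B, D, E, G} contains no accepting state.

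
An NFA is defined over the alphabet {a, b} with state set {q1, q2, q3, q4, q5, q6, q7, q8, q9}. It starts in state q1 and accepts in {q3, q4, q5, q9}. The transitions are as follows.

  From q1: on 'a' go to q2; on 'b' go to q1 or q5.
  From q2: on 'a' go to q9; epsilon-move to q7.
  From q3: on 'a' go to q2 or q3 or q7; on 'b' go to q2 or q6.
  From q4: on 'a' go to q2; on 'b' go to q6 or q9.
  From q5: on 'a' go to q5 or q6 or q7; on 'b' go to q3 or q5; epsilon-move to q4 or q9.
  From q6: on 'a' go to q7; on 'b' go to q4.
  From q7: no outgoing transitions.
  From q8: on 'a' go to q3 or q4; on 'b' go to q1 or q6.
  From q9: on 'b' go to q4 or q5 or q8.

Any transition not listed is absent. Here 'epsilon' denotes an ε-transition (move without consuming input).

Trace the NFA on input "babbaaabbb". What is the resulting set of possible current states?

{q1, q2, q3, q4, q5, q6, q7, q8, q9}

Start in {q1}.
Read 'b': q1→{q1, q5}; union {q1, q5}; ε-closure = {q1, q4, q5, q9}.
Read 'a': q1→{q2}, q4→{q2}, q5→{q5, q6, q7}, q9→∅; union {q2, q5, q6, q7}; ε-closure = {q2, q4, q5, q6, q7, q9}.
Read 'b': q2→∅, q4→{q6, q9}, q5→{q3, q5}, q6→{q4}, q7→∅, q9→{q4, q5, q8}; now {q3, q4, q5, q6, q8, q9}.
Read 'b': q3→{q2, q6}, q4→{q6, q9}, q5→{q3, q5}, q6→{q4}, q8→{q1, q6}, q9→{q4, q5, q8}; union {q1, q2, q3, q4, q5, q6, q8, q9}; ε-closure = {q1, q2, q3, q4, q5, q6, q7, q8, q9}.
Read 'a': q1→{q2}, q2→{q9}, q3→{q2, q3, q7}, q4→{q2}, q5→{q5, q6, q7}, q6→{q7}, q7→∅, q8→{q3, q4}, q9→∅; now {q2, q3, q4, q5, q6, q7, q9}.
Read 'a': q2→{q9}, q3→{q2, q3, q7}, q4→{q2}, q5→{q5, q6, q7}, q6→{q7}, q7→∅, q9→∅; union {q2, q3, q5, q6, q7, q9}; ε-closure = {q2, q3, q4, q5, q6, q7, q9}.
Read 'a': q2→{q9}, q3→{q2, q3, q7}, q4→{q2}, q5→{q5, q6, q7}, q6→{q7}, q7→∅, q9→∅; union {q2, q3, q5, q6, q7, q9}; ε-closure = {q2, q3, q4, q5, q6, q7, q9}.
Read 'b': q2→∅, q3→{q2, q6}, q4→{q6, q9}, q5→{q3, q5}, q6→{q4}, q7→∅, q9→{q4, q5, q8}; union {q2, q3, q4, q5, q6, q8, q9}; ε-closure = {q2, q3, q4, q5, q6, q7, q8, q9}.
Read 'b': q2→∅, q3→{q2, q6}, q4→{q6, q9}, q5→{q3, q5}, q6→{q4}, q7→∅, q8→{q1, q6}, q9→{q4, q5, q8}; union {q1, q2, q3, q4, q5, q6, q8, q9}; ε-closure = {q1, q2, q3, q4, q5, q6, q7, q8, q9}.
Read 'b': q1→{q1, q5}, q2→∅, q3→{q2, q6}, q4→{q6, q9}, q5→{q3, q5}, q6→{q4}, q7→∅, q8→{q1, q6}, q9→{q4, q5, q8}; union {q1, q2, q3, q4, q5, q6, q8, q9}; ε-closure = {q1, q2, q3, q4, q5, q6, q7, q8, q9}.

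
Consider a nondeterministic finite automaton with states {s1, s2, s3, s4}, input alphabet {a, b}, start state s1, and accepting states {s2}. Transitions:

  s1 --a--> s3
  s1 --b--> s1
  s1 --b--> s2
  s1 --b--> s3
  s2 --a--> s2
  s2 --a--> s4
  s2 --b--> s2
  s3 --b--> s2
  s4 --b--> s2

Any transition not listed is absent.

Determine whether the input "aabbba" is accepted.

Start in {s1}.
Read 'a': s1→{s3}; now {s3}.
Read 'a': s3→∅; now ∅.
The set is empty and remains empty for the remaining 4 symbols.
The final set ∅ contains no accepting state.

No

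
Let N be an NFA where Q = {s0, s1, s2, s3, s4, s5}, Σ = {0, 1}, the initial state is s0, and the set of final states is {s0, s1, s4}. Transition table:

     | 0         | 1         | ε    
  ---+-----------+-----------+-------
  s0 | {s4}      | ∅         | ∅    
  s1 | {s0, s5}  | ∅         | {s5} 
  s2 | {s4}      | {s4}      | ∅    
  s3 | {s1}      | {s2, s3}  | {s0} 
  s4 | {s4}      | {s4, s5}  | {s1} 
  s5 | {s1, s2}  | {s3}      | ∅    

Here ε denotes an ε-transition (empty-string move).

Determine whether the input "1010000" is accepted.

No

Start in {s0}.
Read '1': s0→∅; now ∅.
The set is empty and remains empty for the remaining 6 symbols.
The final set ∅ contains no accepting state.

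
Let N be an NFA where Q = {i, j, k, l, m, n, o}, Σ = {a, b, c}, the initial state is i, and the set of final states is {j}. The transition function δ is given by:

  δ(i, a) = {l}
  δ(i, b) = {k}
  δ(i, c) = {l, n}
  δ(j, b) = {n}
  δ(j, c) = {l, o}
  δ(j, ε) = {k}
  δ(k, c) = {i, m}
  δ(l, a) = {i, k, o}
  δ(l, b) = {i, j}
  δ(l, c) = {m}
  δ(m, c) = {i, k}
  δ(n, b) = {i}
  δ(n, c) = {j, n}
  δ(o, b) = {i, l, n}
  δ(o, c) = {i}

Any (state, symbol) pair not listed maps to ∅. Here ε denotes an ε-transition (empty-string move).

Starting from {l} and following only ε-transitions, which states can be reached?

Begin with {l}.
No ε-moves leave this set, so the closure equals the set itself.

{l}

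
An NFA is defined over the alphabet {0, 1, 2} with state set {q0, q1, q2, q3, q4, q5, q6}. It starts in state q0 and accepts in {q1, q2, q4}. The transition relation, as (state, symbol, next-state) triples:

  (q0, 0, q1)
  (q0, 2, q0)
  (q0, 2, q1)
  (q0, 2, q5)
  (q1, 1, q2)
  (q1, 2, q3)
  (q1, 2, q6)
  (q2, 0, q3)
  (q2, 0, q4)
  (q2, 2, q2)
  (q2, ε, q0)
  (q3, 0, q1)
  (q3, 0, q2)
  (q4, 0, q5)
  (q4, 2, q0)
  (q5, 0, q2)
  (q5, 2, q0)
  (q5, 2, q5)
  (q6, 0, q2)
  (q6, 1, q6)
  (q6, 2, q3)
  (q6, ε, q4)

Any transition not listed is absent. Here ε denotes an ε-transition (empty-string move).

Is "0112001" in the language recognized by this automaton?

No

Start in {q0}.
Read '0': {q0} → {q1}.
Read '1': {q1} → {q0, q2}.
Read '1': {q0, q2} → ∅.
The set is empty and remains empty for the remaining 4 symbols.
The final set ∅ contains no accepting state.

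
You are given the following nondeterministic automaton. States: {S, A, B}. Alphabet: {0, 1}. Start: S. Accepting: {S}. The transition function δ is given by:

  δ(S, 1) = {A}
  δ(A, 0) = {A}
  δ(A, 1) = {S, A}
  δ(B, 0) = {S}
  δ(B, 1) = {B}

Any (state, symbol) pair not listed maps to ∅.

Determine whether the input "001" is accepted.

Start in {S}.
Read '0': S→∅; now ∅.
The set is empty and remains empty for the remaining 2 symbols.
The final set ∅ contains no accepting state.

No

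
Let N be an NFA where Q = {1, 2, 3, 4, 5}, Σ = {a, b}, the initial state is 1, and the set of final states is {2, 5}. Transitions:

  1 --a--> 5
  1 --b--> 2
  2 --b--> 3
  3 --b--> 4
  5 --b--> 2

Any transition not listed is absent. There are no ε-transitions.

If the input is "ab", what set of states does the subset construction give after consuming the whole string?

{2}

Start in {1}.
Read 'a': 1→{5}; now {5}.
Read 'b': 5→{2}; now {2}.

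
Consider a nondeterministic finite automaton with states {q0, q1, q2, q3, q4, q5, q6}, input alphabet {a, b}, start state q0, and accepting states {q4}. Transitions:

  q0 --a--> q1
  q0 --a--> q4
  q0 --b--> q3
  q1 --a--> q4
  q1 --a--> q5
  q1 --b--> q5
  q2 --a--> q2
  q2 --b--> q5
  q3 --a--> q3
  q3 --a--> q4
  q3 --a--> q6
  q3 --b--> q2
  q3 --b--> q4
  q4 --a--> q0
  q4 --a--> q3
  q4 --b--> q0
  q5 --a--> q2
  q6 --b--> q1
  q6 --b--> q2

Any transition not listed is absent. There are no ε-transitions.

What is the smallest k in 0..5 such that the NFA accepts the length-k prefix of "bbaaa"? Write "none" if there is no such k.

2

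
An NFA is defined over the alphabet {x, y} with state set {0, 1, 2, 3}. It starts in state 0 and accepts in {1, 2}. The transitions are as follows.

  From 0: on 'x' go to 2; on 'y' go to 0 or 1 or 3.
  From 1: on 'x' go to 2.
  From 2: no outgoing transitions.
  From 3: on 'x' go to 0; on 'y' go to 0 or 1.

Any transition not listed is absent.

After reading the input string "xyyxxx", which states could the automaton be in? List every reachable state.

∅

Start in {0}.
Read 'x': {0} → {2}.
Read 'y': {2} → ∅.
The set is empty and remains empty for the remaining 4 symbols.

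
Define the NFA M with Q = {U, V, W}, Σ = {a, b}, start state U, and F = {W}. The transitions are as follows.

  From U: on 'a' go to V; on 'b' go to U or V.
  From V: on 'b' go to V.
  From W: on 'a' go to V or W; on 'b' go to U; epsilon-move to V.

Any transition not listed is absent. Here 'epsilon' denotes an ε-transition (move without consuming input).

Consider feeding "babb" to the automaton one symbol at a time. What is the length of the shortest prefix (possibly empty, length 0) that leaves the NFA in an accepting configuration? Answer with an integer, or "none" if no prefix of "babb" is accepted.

none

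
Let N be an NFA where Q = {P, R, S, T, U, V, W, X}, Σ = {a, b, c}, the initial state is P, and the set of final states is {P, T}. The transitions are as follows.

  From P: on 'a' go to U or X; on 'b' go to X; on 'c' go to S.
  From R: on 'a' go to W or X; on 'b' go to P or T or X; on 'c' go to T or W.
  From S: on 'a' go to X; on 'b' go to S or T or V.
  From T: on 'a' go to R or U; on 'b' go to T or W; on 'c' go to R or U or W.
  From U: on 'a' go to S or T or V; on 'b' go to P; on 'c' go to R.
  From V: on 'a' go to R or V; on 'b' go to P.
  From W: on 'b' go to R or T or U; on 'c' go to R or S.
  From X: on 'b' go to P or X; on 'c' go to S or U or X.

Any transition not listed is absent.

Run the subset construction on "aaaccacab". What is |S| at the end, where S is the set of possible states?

8

Start in {P}.
Read 'a': P→{U, X}; now {U, X}.
Read 'a': U→{S, T, V}, X→∅; now {S, T, V}.
Read 'a': S→{X}, T→{R, U}, V→{R, V}; now {R, U, V, X}.
Read 'c': R→{T, W}, U→{R}, V→∅, X→{S, U, X}; now {R, S, T, U, W, X}.
Read 'c': R→{T, W}, S→∅, T→{R, U, W}, U→{R}, W→{R, S}, X→{S, U, X}; now {R, S, T, U, W, X}.
Read 'a': R→{W, X}, S→{X}, T→{R, U}, U→{S, T, V}, W→∅, X→∅; now {R, S, T, U, V, W, X}.
Read 'c': R→{T, W}, S→∅, T→{R, U, W}, U→{R}, V→∅, W→{R, S}, X→{S, U, X}; now {R, S, T, U, W, X}.
Read 'a': R→{W, X}, S→{X}, T→{R, U}, U→{S, T, V}, W→∅, X→∅; now {R, S, T, U, V, W, X}.
Read 'b': R→{P, T, X}, S→{S, T, V}, T→{T, W}, U→{P}, V→{P}, W→{R, T, U}, X→{P, X}; now {P, R, S, T, U, V, W, X}.
That set has 8 states.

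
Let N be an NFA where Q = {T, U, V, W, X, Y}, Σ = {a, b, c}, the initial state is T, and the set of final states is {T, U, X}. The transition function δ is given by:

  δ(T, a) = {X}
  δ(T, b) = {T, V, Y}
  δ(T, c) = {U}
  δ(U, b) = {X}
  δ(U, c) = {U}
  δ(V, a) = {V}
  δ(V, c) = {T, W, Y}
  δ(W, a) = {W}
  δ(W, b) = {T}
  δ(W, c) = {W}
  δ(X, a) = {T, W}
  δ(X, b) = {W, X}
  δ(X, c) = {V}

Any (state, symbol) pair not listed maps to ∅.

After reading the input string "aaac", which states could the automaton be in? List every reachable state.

Start in {T}.
Read 'a': T→{X}; now {X}.
Read 'a': X→{T, W}; now {T, W}.
Read 'a': T→{X}, W→{W}; now {W, X}.
Read 'c': W→{W}, X→{V}; now {V, W}.

{V, W}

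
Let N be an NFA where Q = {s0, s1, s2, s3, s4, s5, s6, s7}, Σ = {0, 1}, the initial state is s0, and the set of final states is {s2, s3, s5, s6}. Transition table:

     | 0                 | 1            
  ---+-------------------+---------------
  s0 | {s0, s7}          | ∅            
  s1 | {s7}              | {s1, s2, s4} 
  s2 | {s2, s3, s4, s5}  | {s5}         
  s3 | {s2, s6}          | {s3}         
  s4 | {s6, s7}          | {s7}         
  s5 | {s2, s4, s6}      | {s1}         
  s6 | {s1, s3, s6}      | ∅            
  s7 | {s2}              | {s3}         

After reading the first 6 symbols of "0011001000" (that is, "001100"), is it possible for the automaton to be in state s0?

No

Start in {s0}.
Read '0': {s0} → {s0, s7}.
Read '0': {s0, s7} → {s0, s2, s7}.
Read '1': {s0, s2, s7} → {s3, s5}.
Read '1': {s3, s5} → {s1, s3}.
Read '0': {s1, s3} → {s2, s6, s7}.
Read '0': {s2, s6, s7} → {s1, s2, s3, s4, s5, s6}.
State s0 is not in {s1, s2, s3, s4, s5, s6}.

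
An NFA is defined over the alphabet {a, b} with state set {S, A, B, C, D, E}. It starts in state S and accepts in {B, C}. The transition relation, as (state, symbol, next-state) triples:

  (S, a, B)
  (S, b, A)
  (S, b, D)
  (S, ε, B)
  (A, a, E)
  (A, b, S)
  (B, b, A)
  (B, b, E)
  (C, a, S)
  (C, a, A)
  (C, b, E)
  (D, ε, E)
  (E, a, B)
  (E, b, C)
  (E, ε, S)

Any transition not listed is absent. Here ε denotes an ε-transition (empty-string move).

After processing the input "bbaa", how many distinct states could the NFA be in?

3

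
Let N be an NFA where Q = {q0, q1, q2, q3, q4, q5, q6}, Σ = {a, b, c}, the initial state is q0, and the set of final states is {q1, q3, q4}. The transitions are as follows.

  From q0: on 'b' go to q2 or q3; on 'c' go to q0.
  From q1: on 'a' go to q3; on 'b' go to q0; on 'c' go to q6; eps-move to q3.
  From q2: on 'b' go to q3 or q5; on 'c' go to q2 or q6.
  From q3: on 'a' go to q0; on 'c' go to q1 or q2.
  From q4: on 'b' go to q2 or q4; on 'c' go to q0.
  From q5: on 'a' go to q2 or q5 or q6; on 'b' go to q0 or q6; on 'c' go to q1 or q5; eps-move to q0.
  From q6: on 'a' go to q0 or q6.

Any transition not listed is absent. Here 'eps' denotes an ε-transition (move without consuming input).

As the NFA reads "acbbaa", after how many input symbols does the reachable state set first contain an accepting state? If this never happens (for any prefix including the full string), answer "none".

none

Start in {q0}.
Read 'a': q0→∅; now ∅.
The set is empty and remains empty for the remaining 5 symbols.
No reachable set along the way intersects F.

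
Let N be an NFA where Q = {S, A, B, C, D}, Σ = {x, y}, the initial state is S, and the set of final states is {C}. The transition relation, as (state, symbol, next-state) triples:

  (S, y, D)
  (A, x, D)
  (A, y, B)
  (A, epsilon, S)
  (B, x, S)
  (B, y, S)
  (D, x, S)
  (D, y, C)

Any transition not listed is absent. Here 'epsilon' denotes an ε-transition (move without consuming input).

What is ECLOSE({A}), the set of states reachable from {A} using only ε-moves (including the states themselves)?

{S, A}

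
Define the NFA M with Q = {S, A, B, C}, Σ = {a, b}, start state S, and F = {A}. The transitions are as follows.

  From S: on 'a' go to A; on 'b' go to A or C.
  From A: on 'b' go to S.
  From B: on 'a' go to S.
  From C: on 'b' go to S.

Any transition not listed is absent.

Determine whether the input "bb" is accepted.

No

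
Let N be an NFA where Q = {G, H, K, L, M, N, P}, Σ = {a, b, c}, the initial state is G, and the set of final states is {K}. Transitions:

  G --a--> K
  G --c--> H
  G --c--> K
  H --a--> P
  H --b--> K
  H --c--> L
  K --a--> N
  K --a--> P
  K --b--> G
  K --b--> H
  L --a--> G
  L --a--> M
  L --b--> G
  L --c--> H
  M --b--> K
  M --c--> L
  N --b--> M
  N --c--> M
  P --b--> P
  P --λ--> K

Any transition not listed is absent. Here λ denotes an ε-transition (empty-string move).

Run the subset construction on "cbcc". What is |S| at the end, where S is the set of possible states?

2

Start in {G}.
Read 'c': {G} → {H, K}.
Read 'b': {H, K} → {G, H, K}.
Read 'c': {G, H, K} → {H, K, L}.
Read 'c': {H, K, L} → {H, L}.
That set has 2 states.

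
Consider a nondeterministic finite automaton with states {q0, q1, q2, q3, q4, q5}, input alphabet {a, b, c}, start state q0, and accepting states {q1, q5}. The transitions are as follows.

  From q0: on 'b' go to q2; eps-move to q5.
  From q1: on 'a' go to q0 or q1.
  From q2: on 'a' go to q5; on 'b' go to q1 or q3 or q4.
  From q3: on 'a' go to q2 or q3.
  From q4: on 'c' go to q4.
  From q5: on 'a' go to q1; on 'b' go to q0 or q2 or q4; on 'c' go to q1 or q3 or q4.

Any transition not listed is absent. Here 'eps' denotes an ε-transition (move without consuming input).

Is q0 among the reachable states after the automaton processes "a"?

Start: ε-closure({q0}) = {q0, q5}.
Read 'a': {q0, q5} → {q1}.
State q0 is not in {q1}.

No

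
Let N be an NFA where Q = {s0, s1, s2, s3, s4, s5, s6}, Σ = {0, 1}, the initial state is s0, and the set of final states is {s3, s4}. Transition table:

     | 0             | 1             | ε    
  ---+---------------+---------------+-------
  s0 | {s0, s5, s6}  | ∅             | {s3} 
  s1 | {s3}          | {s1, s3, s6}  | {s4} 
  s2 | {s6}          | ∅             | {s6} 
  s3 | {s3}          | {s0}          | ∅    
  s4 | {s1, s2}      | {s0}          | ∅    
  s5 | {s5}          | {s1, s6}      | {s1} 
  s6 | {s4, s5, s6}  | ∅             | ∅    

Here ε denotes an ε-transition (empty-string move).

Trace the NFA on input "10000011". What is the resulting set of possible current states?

Start: ε-closure({s0}) = {s0, s3}.
Read '1': s0→∅, s3→{s0}; union {s0}; ε-closure = {s0, s3}.
Read '0': s0→{s0, s5, s6}, s3→{s3}; union {s0, s3, s5, s6}; ε-closure = {s0, s1, s3, s4, s5, s6}.
Read '0': s0→{s0, s5, s6}, s1→{s3}, s3→{s3}, s4→{s1, s2}, s5→{s5}, s6→{s4, s5, s6}; now {s0, s1, s2, s3, s4, s5, s6}.
Read '0': s0→{s0, s5, s6}, s1→{s3}, s2→{s6}, s3→{s3}, s4→{s1, s2}, s5→{s5}, s6→{s4, s5, s6}; now {s0, s1, s2, s3, s4, s5, s6}.
Read '0': s0→{s0, s5, s6}, s1→{s3}, s2→{s6}, s3→{s3}, s4→{s1, s2}, s5→{s5}, s6→{s4, s5, s6}; now {s0, s1, s2, s3, s4, s5, s6}.
Read '0': s0→{s0, s5, s6}, s1→{s3}, s2→{s6}, s3→{s3}, s4→{s1, s2}, s5→{s5}, s6→{s4, s5, s6}; now {s0, s1, s2, s3, s4, s5, s6}.
Read '1': s0→∅, s1→{s1, s3, s6}, s2→∅, s3→{s0}, s4→{s0}, s5→{s1, s6}, s6→∅; union {s0, s1, s3, s6}; ε-closure = {s0, s1, s3, s4, s6}.
Read '1': s0→∅, s1→{s1, s3, s6}, s3→{s0}, s4→{s0}, s6→∅; union {s0, s1, s3, s6}; ε-closure = {s0, s1, s3, s4, s6}.

{s0, s1, s3, s4, s6}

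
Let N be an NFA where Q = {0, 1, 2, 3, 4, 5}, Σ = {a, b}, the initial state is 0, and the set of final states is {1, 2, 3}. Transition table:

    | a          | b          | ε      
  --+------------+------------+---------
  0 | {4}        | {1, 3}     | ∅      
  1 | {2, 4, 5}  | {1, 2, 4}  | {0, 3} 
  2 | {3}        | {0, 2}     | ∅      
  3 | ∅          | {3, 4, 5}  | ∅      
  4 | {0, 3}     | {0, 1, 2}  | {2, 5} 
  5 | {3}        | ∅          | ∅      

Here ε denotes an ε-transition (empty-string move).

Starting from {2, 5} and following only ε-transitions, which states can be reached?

{2, 5}

Begin with {2, 5}.
No ε-moves leave this set, so the closure equals the set itself.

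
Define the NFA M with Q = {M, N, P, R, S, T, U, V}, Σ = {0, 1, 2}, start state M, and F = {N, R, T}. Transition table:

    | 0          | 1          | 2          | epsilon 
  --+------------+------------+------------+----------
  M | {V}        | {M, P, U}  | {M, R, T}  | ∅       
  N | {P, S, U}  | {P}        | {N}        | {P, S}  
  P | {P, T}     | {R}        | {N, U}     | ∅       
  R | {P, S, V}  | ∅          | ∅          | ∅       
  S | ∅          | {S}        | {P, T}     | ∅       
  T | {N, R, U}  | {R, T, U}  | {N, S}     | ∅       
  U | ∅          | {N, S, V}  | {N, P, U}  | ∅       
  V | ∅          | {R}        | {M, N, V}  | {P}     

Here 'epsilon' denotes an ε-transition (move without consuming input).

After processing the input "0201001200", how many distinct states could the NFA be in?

7

Start in {M}.
Read '0': {M} → {P, V}.
Read '2': {P, V} → {M, N, P, S, U, V}.
Read '0': {M, N, P, S, U, V} → {P, S, T, U, V}.
Read '1': {P, S, T, U, V} → {N, P, R, S, T, U, V}.
Read '0': {N, P, R, S, T, U, V} → {N, P, R, S, T, U, V}.
Read '0': {N, P, R, S, T, U, V} → {N, P, R, S, T, U, V}.
Read '1': {N, P, R, S, T, U, V} → {N, P, R, S, T, U, V}.
Read '2': {N, P, R, S, T, U, V} → {M, N, P, S, T, U, V}.
Read '0': {M, N, P, S, T, U, V} → {N, P, R, S, T, U, V}.
Read '0': {N, P, R, S, T, U, V} → {N, P, R, S, T, U, V}.
That set has 7 states.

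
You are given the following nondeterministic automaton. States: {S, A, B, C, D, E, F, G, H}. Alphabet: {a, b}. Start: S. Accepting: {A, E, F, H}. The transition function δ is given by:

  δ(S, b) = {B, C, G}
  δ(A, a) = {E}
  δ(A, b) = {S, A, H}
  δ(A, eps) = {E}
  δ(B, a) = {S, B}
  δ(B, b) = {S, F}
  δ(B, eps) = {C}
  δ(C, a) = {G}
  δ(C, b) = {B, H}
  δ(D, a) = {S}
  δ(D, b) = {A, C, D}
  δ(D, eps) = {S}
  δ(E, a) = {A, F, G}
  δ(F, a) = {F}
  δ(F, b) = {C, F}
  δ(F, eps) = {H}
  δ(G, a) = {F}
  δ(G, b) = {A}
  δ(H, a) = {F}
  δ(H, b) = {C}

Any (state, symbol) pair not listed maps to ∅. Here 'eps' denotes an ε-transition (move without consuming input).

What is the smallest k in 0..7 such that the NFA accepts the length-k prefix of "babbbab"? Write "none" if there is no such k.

2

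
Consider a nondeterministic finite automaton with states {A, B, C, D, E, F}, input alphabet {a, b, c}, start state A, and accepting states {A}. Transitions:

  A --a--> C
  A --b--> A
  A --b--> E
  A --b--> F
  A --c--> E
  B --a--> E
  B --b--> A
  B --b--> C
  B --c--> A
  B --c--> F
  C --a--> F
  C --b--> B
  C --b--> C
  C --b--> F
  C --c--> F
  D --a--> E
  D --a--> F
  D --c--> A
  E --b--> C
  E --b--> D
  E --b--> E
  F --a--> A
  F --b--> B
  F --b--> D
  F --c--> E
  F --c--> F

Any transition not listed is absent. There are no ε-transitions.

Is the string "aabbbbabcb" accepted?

Yes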